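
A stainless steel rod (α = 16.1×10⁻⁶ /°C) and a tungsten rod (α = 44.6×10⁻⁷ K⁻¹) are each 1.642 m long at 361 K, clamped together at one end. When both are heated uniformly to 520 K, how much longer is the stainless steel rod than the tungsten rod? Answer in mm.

3.04 mm

ΔT = 159 K
stainless steel: ΔL = 16.1×10⁻⁶ × 1.642 m × 159 = 4.2034×10⁻³ m = 4.2034 mm
tungsten: ΔL = 44.6×10⁻⁷ × 1.642 m × 159 = 1.1644×10⁻³ m = 1.1644 mm
difference = 4.2034 − 1.1644 = 3.0390 mm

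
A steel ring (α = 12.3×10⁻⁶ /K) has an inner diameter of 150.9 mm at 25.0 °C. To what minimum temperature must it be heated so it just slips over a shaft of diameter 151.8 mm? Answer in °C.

Required Δd = 151.8 − 150.9 = 0.9 mm
Δd = αd₀ΔT ⇒ ΔT = Δd/(αd₀) = 0.9 / (12.3×10⁻⁶ × 150.9) = 484.90 K
T_min = 25.0 + 484.90 = 509.90 °C

T = 510 °C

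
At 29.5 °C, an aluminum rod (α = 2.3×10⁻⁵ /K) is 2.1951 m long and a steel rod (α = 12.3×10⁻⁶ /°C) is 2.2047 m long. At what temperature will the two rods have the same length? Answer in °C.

Equal length when α₁L₁ΔT − α₂L₂ΔT = L₂ − L₁ = 9.60×10⁻³ m
α₁L₁ = 5.04873×10⁻⁵, α₂L₂ = 2.711781×10⁻⁵ → Δ(αL) = 2.336949×10⁻⁵ m/K
ΔT = 9.60×10⁻³ / 2.336949×10⁻⁵ = 410.792 K, so T = 29.5 + 410.792 = 440.292 °C

T = 440.3 °C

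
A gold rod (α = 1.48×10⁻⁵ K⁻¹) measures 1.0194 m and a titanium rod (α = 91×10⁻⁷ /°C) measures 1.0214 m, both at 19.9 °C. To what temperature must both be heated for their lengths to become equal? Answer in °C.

T = 365.2 °C

Equal length when α₁L₁ΔT − α₂L₂ΔT = L₂ − L₁ = 2.00×10⁻³ m
α₁L₁ = 1.508712×10⁻⁵, α₂L₂ = 9.29474×10⁻⁶ → Δ(αL) = 5.79238×10⁻⁶ m/K
ΔT = 2.00×10⁻³ / 5.79238×10⁻⁶ = 345.281 K, so T = 19.9 + 345.281 = 365.181 °C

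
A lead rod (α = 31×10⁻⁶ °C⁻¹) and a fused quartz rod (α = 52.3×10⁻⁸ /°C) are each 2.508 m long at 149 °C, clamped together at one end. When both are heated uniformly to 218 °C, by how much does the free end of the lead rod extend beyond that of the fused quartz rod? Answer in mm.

ΔT = 69 K
lead: ΔL = 31×10⁻⁶ × 2.508 m × 69 = 5.3646×10⁻³ m = 5.3646 mm
fused quartz: ΔL = 52.3×10⁻⁸ × 2.508 m × 69 = 9.0506×10⁻⁵ m = 0.090506 mm
difference = 5.3646 − 0.090506 = 5.274094 mm

5.27 mm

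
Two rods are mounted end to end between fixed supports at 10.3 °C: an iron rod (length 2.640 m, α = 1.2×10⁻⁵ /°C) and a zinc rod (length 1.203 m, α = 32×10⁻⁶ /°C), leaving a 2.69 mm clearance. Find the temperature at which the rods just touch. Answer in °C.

T = 48.6 °C

Gap closes when ΔL₁ + ΔL₂ = 2.69 mm = 2.69×10⁻³ m
(α₁L₁ + α₂L₂)ΔT = g
α₁L₁ + α₂L₂ = 1.2×10⁻⁵×2.640 + 32×10⁻⁶×1.203 = 7.0176×10⁻⁵ m/K
ΔT = 2.69×10⁻³ / 7.0176×10⁻⁵ = 38.332 K
T = 10.3 + 38.332 = 48.632 °C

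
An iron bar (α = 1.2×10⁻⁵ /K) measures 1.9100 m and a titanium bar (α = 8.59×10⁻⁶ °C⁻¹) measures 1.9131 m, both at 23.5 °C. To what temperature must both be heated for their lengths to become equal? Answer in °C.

T = 501.4 °C

Equal length when α₁L₁ΔT − α₂L₂ΔT = L₂ − L₁ = 3.10×10⁻³ m
α₁L₁ = 2.292×10⁻⁵, α₂L₂ = 1.6433529×10⁻⁵ → Δ(αL) = 6.486471×10⁻⁶ m/K
ΔT = 3.10×10⁻³ / 6.486471×10⁻⁶ = 477.918 K, so T = 23.5 + 477.918 = 501.418 °C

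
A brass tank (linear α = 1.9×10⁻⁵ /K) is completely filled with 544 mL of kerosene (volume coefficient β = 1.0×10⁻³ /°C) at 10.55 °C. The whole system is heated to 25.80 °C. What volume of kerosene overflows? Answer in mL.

7.82 mL

The tank also expands: β_container ≈ 3α = 5.7×10⁻⁵ /K
Net overflow = V₀(β_liq − 3α_cont)ΔT
β − 3α = 1.00×10⁻³ − 5.7×10⁻⁵ = 9.43×10⁻⁴ /K; ΔT = 15.25 K
ΔV = 544 × 9.43×10⁻⁴ × 15.25 = 7.82 mL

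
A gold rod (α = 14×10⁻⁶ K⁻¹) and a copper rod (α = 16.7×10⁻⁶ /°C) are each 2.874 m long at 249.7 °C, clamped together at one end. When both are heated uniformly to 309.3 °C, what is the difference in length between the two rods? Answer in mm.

ΔT = 59.6 K
gold: ΔL = 14×10⁻⁶ × 2.874 m × 59.6 = 2.3981×10⁻³ m = 2.3981 mm
copper: ΔL = 16.7×10⁻⁶ × 2.874 m × 59.6 = 2.8605×10⁻³ m = 2.8605 mm
difference = 2.8605 − 2.3981 = 0.4624 mm

0.462 mm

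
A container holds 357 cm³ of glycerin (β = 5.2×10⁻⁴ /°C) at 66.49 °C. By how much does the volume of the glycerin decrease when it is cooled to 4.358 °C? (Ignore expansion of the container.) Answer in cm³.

ΔV = 11.5 cm³

|ΔT| = |4.358 − 66.49| = 62.132 K
ΔV = βV₀ΔT = (5.2×10⁻⁴)(357)(62.132) = 11.5 cm³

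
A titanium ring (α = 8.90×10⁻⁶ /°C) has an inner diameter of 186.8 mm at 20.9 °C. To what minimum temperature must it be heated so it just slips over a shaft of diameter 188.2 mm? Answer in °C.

T = 863 °C

Required Δd = 188.2 − 186.8 = 1.4 mm
Δd = αd₀ΔT ⇒ ΔT = Δd/(αd₀) = 1.4 / (8.90×10⁻⁶ × 186.8) = 842.10 K
T_min = 20.9 + 842.10 = 863.00 °C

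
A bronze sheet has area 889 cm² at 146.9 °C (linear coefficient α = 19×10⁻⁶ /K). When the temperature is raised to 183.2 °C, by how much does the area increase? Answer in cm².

Area coefficient ≈ 2α; |ΔT| = 36.3 K
ΔA = 2αA₀ΔT = 2(19×10⁻⁶)(889)(36.3) = 1.23 cm²

ΔA = 1.23 cm²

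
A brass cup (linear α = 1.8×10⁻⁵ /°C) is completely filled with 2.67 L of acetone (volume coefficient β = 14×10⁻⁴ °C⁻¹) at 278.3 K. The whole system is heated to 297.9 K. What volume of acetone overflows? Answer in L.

The cup also expands: β_container ≈ 3α = 5.4×10⁻⁵ /K
Net overflow = V₀(β_liq − 3α_cont)ΔT
β − 3α = 1.40×10⁻³ − 5.4×10⁻⁵ = 1.346×10⁻³ /K; ΔT = 19.6 K
ΔV = 2.67 × 1.346×10⁻³ × 19.6 = 0.0704 L

0.0704 L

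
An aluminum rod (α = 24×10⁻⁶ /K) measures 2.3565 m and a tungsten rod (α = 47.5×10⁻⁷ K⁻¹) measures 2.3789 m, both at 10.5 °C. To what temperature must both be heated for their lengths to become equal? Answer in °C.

L₁(1 + α₁ΔT) = L₂(1 + α₂ΔT) ⇒ ΔT = (L₂ − L₁)/(α₁L₁ − α₂L₂)
L₂ − L₁ = 2.3789 − 2.3565 = 2.24×10⁻² m
α₁L₁ − α₂L₂ = 24×10⁻⁶×2.3565 − 47.5×10⁻⁷×2.3789 = 4.5256225×10⁻⁵ m/K
ΔT = 2.24×10⁻² / 4.5256225×10⁻⁵ = 494.960 K
T = 10.5 + 494.960 = 505.460 °C

T = 505.5 °C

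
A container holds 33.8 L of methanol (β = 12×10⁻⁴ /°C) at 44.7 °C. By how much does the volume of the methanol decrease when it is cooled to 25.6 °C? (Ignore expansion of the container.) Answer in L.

|ΔT| = |25.6 − 44.7| = 19.1 K
ΔV = βV₀ΔT = (12×10⁻⁴)(33.8)(19.1) = 0.775 L

ΔV = 0.775 L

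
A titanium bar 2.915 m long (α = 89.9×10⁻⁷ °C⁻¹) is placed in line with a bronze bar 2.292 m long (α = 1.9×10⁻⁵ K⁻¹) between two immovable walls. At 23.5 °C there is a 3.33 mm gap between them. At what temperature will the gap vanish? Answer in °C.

Gap closes when ΔL₁ + ΔL₂ = 3.33 mm = 3.33×10⁻³ m
(α₁L₁ + α₂L₂)ΔT = g
α₁L₁ + α₂L₂ = 89.9×10⁻⁷×2.915 + 1.9×10⁻⁵×2.292 = 6.975385×10⁻⁵ m/K
ΔT = 3.33×10⁻³ / 6.975385×10⁻⁵ = 47.739 K
T = 23.5 + 47.739 = 71.239 °C

T = 71.2 °C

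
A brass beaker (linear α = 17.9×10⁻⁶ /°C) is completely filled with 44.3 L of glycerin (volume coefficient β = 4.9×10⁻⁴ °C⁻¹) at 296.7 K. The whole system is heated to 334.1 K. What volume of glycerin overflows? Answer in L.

The beaker also expands: β_container ≈ 3α = 5.37×10⁻⁵ /K
Net overflow = V₀(β_liq − 3α_cont)ΔT
β − 3α = 4.90×10⁻⁴ − 5.37×10⁻⁵ = 4.363×10⁻⁴ /K; ΔT = 37.4 K
ΔV = 44.3 × 4.363×10⁻⁴ × 37.4 = 0.723 L

0.723 L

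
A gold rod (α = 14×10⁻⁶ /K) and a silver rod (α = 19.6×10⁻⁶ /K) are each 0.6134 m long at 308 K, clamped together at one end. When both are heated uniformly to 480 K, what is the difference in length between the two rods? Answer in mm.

ΔT = 172 K
gold: ΔL = 14×10⁻⁶ × 0.6134 m × 172 = 1.4771×10⁻³ m = 1.4771 mm
silver: ΔL = 19.6×10⁻⁶ × 0.6134 m × 172 = 2.0679×10⁻³ m = 2.0679 mm
difference = 2.0679 − 1.4771 = 0.5908 mm

0.591 mm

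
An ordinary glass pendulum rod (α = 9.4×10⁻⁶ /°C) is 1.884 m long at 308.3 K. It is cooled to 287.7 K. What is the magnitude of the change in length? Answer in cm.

|ΔT| = |287.7 − 308.3| = 20.6 K
ΔL = αL₀ΔT = (9.4×10⁻⁶)(1.884)(20.6) = 3.65×10⁻⁴ m

ΔL = 0.0365 cm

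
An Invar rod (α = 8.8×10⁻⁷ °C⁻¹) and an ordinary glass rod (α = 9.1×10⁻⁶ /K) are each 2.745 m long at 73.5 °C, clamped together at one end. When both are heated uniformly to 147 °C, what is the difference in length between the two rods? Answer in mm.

1.66 mm

ΔT = 73.5 K
Invar: ΔL = 8.8×10⁻⁷ × 2.745 m × 73.5 = 1.7755×10⁻⁴ m = 0.17755 mm
ordinary glass: ΔL = 9.1×10⁻⁶ × 2.745 m × 73.5 = 1.8360×10⁻³ m = 1.8360 mm
difference = 1.8360 − 0.17755 = 1.65845 mm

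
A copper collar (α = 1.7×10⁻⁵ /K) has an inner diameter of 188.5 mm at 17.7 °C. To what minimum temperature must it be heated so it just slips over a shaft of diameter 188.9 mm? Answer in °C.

Required Δd = 188.9 − 188.5 = 0.4 mm
Δd = αd₀ΔT ⇒ ΔT = Δd/(αd₀) = 0.4 / (1.7×10⁻⁵ × 188.5) = 124.82 K
T_min = 17.7 + 124.82 = 142.52 °C

T = 143 °C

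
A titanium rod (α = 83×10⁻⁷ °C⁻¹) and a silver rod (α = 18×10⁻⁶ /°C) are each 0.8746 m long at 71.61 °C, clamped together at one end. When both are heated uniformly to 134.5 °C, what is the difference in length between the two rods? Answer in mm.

0.534 mm

ΔT = 62.89 K
titanium: ΔL = 83×10⁻⁷ × 0.8746 m × 62.89 = 4.5653×10⁻⁴ m = 0.45653 mm
silver: ΔL = 18×10⁻⁶ × 0.8746 m × 62.89 = 9.9006×10⁻⁴ m = 0.99006 mm
difference = 0.99006 − 0.45653 = 0.53353 mm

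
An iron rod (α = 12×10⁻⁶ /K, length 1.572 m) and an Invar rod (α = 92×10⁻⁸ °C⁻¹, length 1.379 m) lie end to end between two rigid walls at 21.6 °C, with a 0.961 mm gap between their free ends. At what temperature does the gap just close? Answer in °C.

T = 69.3 °C

Gap closes when ΔL₁ + ΔL₂ = 0.961 mm = 9.61×10⁻⁴ m
(α₁L₁ + α₂L₂)ΔT = g
α₁L₁ + α₂L₂ = 12×10⁻⁶×1.572 + 92×10⁻⁸×1.379 = 2.013268×10⁻⁵ m/K
ΔT = 9.61×10⁻⁴ / 2.013268×10⁻⁵ = 47.733 K
T = 21.6 + 47.733 = 69.333 °C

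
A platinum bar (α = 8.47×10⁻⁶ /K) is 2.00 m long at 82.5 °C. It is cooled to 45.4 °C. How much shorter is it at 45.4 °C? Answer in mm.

|ΔT| = |45.4 − 82.5| = 37.1 K
ΔL = αL₀ΔT = (8.47×10⁻⁶)(2.00)(37.1) = 6.28×10⁻⁴ m

ΔL = 0.628 mm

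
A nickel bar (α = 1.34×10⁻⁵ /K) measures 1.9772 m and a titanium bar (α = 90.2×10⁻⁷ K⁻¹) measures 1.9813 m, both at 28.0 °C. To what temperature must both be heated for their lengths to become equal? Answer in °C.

L₁(1 + α₁ΔT) = L₂(1 + α₂ΔT) ⇒ ΔT = (L₂ − L₁)/(α₁L₁ − α₂L₂)
L₂ − L₁ = 1.9813 − 1.9772 = 4.10×10⁻³ m
α₁L₁ − α₂L₂ = 1.34×10⁻⁵×1.9772 − 90.2×10⁻⁷×1.9813 = 8.623154×10⁻⁶ m/K
ΔT = 4.10×10⁻³ / 8.623154×10⁻⁶ = 475.464 K
T = 28.0 + 475.464 = 503.464 °C

T = 503.5 °C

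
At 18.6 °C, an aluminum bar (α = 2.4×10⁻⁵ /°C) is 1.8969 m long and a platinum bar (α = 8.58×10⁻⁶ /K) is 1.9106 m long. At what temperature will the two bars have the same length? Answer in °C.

L₁(1 + α₁ΔT) = L₂(1 + α₂ΔT) ⇒ ΔT = (L₂ − L₁)/(α₁L₁ − α₂L₂)
L₂ − L₁ = 1.9106 − 1.8969 = 1.37×10⁻² m
α₁L₁ − α₂L₂ = 2.4×10⁻⁵×1.8969 − 8.58×10⁻⁶×1.9106 = 2.9132652×10⁻⁵ m/K
ΔT = 1.37×10⁻² / 2.9132652×10⁻⁵ = 470.263 K
T = 18.6 + 470.263 = 488.863 °C

T = 488.9 °C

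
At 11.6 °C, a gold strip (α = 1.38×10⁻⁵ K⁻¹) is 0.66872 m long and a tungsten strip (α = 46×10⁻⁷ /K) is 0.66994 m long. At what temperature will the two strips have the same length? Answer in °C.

T = 210.1 °C

Equal length when α₁L₁ΔT − α₂L₂ΔT = L₂ − L₁ = 1.22×10⁻³ m
α₁L₁ = 9.228336×10⁻⁶, α₂L₂ = 3.081724×10⁻⁶ → Δ(αL) = 6.146612×10⁻⁶ m/K
ΔT = 1.22×10⁻³ / 6.146612×10⁻⁶ = 198.483 K, so T = 11.6 + 198.483 = 210.083 °C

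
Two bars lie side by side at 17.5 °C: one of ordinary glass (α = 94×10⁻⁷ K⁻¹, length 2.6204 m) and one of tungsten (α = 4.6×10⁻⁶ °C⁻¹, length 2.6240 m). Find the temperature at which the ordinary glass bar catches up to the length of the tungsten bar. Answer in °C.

L₁(1 + α₁ΔT) = L₂(1 + α₂ΔT) ⇒ ΔT = (L₂ − L₁)/(α₁L₁ − α₂L₂)
L₂ − L₁ = 2.6240 − 2.6204 = 3.60×10⁻³ m
α₁L₁ − α₂L₂ = 94×10⁻⁷×2.6204 − 4.6×10⁻⁶×2.6240 = 1.256136×10⁻⁵ m/K
ΔT = 3.60×10⁻³ / 1.256136×10⁻⁵ = 286.593 K
T = 17.5 + 286.593 = 304.093 °C

T = 304.1 °C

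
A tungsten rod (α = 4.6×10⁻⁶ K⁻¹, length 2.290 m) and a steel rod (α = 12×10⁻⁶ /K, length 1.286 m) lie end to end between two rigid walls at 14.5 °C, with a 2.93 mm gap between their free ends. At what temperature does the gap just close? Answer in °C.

Gap closes when ΔL₁ + ΔL₂ = 2.93 mm = 2.93×10⁻³ m
(α₁L₁ + α₂L₂)ΔT = g
α₁L₁ + α₂L₂ = 4.6×10⁻⁶×2.290 + 12×10⁻⁶×1.286 = 2.5966×10⁻⁵ m/K
ΔT = 2.93×10⁻³ / 2.5966×10⁻⁵ = 112.84 K
T = 14.5 + 112.84 = 127.34 °C

T = 127 °C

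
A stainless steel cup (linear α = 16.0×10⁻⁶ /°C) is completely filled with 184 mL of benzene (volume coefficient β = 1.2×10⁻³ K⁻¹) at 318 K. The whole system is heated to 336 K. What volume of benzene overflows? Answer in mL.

The cup also expands: β_container ≈ 3α = 4.8×10⁻⁵ /K
Net overflow = V₀(β_liq − 3α_cont)ΔT
β − 3α = 1.20×10⁻³ − 4.8×10⁻⁵ = 1.152×10⁻³ /K; ΔT = 18 K
ΔV = 184 × 1.152×10⁻³ × 18 = 3.82 mL

3.82 mL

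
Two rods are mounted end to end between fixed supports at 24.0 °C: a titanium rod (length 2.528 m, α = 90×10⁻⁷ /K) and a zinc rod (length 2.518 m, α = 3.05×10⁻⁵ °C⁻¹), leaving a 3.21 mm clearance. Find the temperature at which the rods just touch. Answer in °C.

α₁L₁ = 2.2752×10⁻⁵ m/K, α₂L₂ = 7.6799×10⁻⁵ m/K → total 9.9551×10⁻⁵ m/K
ΔT = g/(α₁L₁+α₂L₂) = 3.21×10⁻³ / 9.9551×10⁻⁵ = 32.245 K
T = 24.0 + 32.245 = 56.245 °C

T = 56.2 °C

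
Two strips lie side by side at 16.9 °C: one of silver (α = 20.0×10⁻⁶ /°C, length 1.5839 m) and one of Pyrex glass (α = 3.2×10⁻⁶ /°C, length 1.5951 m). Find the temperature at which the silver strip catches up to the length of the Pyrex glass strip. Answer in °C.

L₁(1 + α₁ΔT) = L₂(1 + α₂ΔT) ⇒ ΔT = (L₂ − L₁)/(α₁L₁ − α₂L₂)
L₂ − L₁ = 1.5951 − 1.5839 = 1.12×10⁻² m
α₁L₁ − α₂L₂ = 20.0×10⁻⁶×1.5839 − 3.2×10⁻⁶×1.5951 = 2.657368×10⁻⁵ m/K
ΔT = 1.12×10⁻² / 2.657368×10⁻⁵ = 421.470 K
T = 16.9 + 421.470 = 438.370 °C

T = 438.4 °C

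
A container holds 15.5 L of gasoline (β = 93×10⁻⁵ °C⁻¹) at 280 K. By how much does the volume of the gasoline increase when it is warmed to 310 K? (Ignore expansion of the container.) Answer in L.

|ΔT| = |310 − 280| = 30 K
ΔV = βV₀ΔT = (93×10⁻⁵)(15.5)(30) = 0.432 L

ΔV = 0.432 L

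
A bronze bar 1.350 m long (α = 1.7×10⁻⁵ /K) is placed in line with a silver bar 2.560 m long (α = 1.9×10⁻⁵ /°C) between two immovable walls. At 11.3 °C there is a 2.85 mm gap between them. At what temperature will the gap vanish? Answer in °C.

T = 51.1 °C

Gap closes when ΔL₁ + ΔL₂ = 2.85 mm = 2.85×10⁻³ m
(α₁L₁ + α₂L₂)ΔT = g
α₁L₁ + α₂L₂ = 1.7×10⁻⁵×1.350 + 1.9×10⁻⁵×2.560 = 7.159×10⁻⁵ m/K
ΔT = 2.85×10⁻³ / 7.159×10⁻⁵ = 39.810 K
T = 11.3 + 39.810 = 51.110 °C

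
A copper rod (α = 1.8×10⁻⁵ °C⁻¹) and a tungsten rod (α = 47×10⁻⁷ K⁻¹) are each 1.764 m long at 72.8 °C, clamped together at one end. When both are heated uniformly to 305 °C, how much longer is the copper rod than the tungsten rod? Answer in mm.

ΔT = 232.2 K
copper: ΔL = 1.8×10⁻⁵ × 1.764 m × 232.2 = 7.3728×10⁻³ m = 7.3728 mm
tungsten: ΔL = 47×10⁻⁷ × 1.764 m × 232.2 = 1.9251×10⁻³ m = 1.9251 mm
difference = 7.3728 − 1.9251 = 5.4477 mm

5.45 mm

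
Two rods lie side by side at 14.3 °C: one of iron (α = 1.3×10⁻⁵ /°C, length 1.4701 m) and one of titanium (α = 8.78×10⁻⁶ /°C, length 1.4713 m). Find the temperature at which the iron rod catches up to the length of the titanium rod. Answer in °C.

L₁(1 + α₁ΔT) = L₂(1 + α₂ΔT) ⇒ ΔT = (L₂ − L₁)/(α₁L₁ − α₂L₂)
L₂ − L₁ = 1.4713 − 1.4701 = 1.20×10⁻³ m
α₁L₁ − α₂L₂ = 1.3×10⁻⁵×1.4701 − 8.78×10⁻⁶×1.4713 = 6.193286×10⁻⁶ m/K
ΔT = 1.20×10⁻³ / 6.193286×10⁻⁶ = 193.758 K
T = 14.3 + 193.758 = 208.058 °C

T = 208.1 °C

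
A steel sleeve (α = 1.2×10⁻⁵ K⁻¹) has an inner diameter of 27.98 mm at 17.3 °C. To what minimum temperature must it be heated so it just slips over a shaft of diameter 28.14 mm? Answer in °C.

T = 494 °C

Required Δd = 28.14 − 27.98 = 0.16 mm
Δd = αd₀ΔT ⇒ ΔT = Δd/(αd₀) = 0.16 / (1.2×10⁻⁵ × 27.98) = 476.53 K
T_min = 17.3 + 476.53 = 493.83 °C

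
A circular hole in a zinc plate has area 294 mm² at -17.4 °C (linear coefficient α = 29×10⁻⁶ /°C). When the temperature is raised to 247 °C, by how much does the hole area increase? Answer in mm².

ΔA = 4.51 mm²

Area coefficient ≈ 2α; |ΔT| = 264.4 K
ΔA = 2αA₀ΔT = 2(29×10⁻⁶)(294)(264.4) = 4.51 mm²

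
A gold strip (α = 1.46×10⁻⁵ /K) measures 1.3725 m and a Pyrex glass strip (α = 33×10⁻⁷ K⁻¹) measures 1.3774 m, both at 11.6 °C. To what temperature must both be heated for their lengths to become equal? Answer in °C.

Equal length when α₁L₁ΔT − α₂L₂ΔT = L₂ − L₁ = 4.90×10⁻³ m
α₁L₁ = 2.00385×10⁻⁵, α₂L₂ = 4.54542×10⁻⁶ → Δ(αL) = 1.549308×10⁻⁵ m/K
ΔT = 4.90×10⁻³ / 1.549308×10⁻⁵ = 316.270 K, so T = 11.6 + 316.270 = 327.870 °C

T = 327.9 °C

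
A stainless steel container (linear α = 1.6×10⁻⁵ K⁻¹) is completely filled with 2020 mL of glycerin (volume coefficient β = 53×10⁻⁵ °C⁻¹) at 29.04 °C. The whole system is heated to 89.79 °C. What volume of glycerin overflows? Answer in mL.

The container also expands: β_container ≈ 3α = 4.8×10⁻⁵ /K
Net overflow = V₀(β_liq − 3α_cont)ΔT
β − 3α = 5.30×10⁻⁴ − 4.8×10⁻⁵ = 4.82×10⁻⁴ /K; ΔT = 60.75 K
ΔV = 2020 × 4.82×10⁻⁴ × 60.75 = 59.1 mL

59.1 mL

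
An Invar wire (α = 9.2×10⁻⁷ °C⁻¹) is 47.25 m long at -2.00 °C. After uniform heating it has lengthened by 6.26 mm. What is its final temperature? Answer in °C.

T = 142 °C

ΔL = αL₀ΔT ⇒ ΔT = ΔL / (αL₀)
ΔT = 6.26×10⁻³ m / (9.2×10⁻⁷ × 47.25 m) = 144.01 K
T = -2.00 + 144.01 = 142.01 °C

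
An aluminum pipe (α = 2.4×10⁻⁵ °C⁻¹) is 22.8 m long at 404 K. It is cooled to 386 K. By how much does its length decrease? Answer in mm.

ΔL = 9.85 mm

|ΔT| = |386 − 404| = 18 K
ΔL = αL₀ΔT = (2.4×10⁻⁵)(22.8)(18) = 9.85×10⁻³ m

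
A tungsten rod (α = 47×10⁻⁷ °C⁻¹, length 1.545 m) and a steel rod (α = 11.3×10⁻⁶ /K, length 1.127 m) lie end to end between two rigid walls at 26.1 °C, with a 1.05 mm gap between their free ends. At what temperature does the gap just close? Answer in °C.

α₁L₁ = 7.2615×10⁻⁶ m/K, α₂L₂ = 1.27351×10⁻⁵ m/K → total 1.99966×10⁻⁵ m/K
ΔT = g/(α₁L₁+α₂L₂) = 1.05×10⁻³ / 1.99966×10⁻⁵ = 52.509 K
T = 26.1 + 52.509 = 78.609 °C

T = 78.6 °C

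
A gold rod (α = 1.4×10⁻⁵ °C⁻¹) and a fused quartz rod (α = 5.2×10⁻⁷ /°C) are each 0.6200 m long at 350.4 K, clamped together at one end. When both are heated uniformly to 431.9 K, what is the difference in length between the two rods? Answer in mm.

ΔT = 81.5 K
gold: ΔL = 1.4×10⁻⁵ × 0.6200 m × 81.5 = 7.0742×10⁻⁴ m = 0.70742 mm
fused quartz: ΔL = 5.2×10⁻⁷ × 0.6200 m × 81.5 = 2.6276×10⁻⁵ m = 0.026276 mm
difference = 0.70742 − 0.026276 = 0.681144 mm

0.681 mm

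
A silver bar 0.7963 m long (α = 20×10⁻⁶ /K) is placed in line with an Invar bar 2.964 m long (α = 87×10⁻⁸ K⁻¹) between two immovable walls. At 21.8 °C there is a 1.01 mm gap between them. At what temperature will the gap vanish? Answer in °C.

α₁L₁ = 1.5926×10⁻⁵ m/K, α₂L₂ = 2.57868×10⁻⁶ m/K → total 1.850468×10⁻⁵ m/K
ΔT = g/(α₁L₁+α₂L₂) = 1.01×10⁻³ / 1.850468×10⁻⁵ = 54.581 K
T = 21.8 + 54.581 = 76.381 °C

T = 76.4 °C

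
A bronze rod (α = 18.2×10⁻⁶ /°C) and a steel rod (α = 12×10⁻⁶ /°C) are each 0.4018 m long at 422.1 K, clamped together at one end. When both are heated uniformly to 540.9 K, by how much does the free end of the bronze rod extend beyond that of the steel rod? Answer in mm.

0.296 mm

ΔT = 118.8 K
bronze: ΔL = 18.2×10⁻⁶ × 0.4018 m × 118.8 = 8.6876×10⁻⁴ m = 0.86876 mm
steel: ΔL = 12×10⁻⁶ × 0.4018 m × 118.8 = 5.7281×10⁻⁴ m = 0.57281 mm
difference = 0.86876 − 0.57281 = 0.29595 mm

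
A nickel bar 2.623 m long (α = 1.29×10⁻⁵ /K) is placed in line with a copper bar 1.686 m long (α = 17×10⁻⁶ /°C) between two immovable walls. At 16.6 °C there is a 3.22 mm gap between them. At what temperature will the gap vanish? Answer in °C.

T = 68.1 °C

Gap closes when ΔL₁ + ΔL₂ = 3.22 mm = 3.22×10⁻³ m
(α₁L₁ + α₂L₂)ΔT = g
α₁L₁ + α₂L₂ = 1.29×10⁻⁵×2.623 + 17×10⁻⁶×1.686 = 6.24987×10⁻⁵ m/K
ΔT = 3.22×10⁻³ / 6.24987×10⁻⁵ = 51.521 K
T = 16.6 + 51.521 = 68.121 °C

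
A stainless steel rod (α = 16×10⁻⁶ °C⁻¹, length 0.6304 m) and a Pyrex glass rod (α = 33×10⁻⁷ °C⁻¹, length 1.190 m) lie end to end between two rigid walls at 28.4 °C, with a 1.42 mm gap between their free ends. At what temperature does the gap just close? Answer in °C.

T = 130 °C

Gap closes when ΔL₁ + ΔL₂ = 1.42 mm = 1.42×10⁻³ m
(α₁L₁ + α₂L₂)ΔT = g
α₁L₁ + α₂L₂ = 16×10⁻⁶×0.6304 + 33×10⁻⁷×1.190 = 1.40134×10⁻⁵ m/K
ΔT = 1.42×10⁻³ / 1.40134×10⁻⁵ = 101.33 K
T = 28.4 + 101.33 = 129.73 °C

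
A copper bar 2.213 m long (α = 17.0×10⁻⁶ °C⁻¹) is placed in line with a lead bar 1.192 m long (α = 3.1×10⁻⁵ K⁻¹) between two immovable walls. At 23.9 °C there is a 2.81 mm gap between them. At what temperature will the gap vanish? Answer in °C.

α₁L₁ = 3.7621×10⁻⁵ m/K, α₂L₂ = 3.6952×10⁻⁵ m/K → total 7.4573×10⁻⁵ m/K
ΔT = g/(α₁L₁+α₂L₂) = 2.81×10⁻³ / 7.4573×10⁻⁵ = 37.681 K
T = 23.9 + 37.681 = 61.581 °C

T = 61.6 °C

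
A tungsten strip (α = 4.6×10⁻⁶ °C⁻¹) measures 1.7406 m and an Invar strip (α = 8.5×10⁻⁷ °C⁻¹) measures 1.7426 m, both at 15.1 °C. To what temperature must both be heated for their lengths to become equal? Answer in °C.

L₁(1 + α₁ΔT) = L₂(1 + α₂ΔT) ⇒ ΔT = (L₂ − L₁)/(α₁L₁ − α₂L₂)
L₂ − L₁ = 1.7426 − 1.7406 = 2.00×10⁻³ m
α₁L₁ − α₂L₂ = 4.6×10⁻⁶×1.7406 − 8.5×10⁻⁷×1.7426 = 6.52555×10⁻⁶ m/K
ΔT = 2.00×10⁻³ / 6.52555×10⁻⁶ = 306.488 K
T = 15.1 + 306.488 = 321.588 °C

T = 321.6 °C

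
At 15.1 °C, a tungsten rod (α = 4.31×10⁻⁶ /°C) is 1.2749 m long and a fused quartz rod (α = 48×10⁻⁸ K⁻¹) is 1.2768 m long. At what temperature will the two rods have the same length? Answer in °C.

L₁(1 + α₁ΔT) = L₂(1 + α₂ΔT) ⇒ ΔT = (L₂ − L₁)/(α₁L₁ − α₂L₂)
L₂ − L₁ = 1.2768 − 1.2749 = 1.90×10⁻³ m
α₁L₁ − α₂L₂ = 4.31×10⁻⁶×1.2749 − 48×10⁻⁸×1.2768 = 4.881955×10⁻⁶ m/K
ΔT = 1.90×10⁻³ / 4.881955×10⁻⁶ = 389.188 K
T = 15.1 + 389.188 = 404.288 °C

T = 404.3 °C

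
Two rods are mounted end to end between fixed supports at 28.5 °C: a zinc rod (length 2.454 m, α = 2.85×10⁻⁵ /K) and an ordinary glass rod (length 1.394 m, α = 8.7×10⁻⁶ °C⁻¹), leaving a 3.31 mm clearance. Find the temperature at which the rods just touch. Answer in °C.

α₁L₁ = 6.9939×10⁻⁵ m/K, α₂L₂ = 1.21278×10⁻⁵ m/K → total 8.20668×10⁻⁵ m/K
ΔT = g/(α₁L₁+α₂L₂) = 3.31×10⁻³ / 8.20668×10⁻⁵ = 40.333 K
T = 28.5 + 40.333 = 68.833 °C

T = 68.8 °C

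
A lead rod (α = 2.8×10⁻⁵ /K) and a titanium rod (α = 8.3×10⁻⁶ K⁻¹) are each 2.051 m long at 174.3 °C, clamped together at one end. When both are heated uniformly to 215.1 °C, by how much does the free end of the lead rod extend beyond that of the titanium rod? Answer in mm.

1.65 mm

ΔT = 40.8 K
lead: ΔL = 2.8×10⁻⁵ × 2.051 m × 40.8 = 2.3431×10⁻³ m = 2.3431 mm
titanium: ΔL = 8.3×10⁻⁶ × 2.051 m × 40.8 = 6.9455×10⁻⁴ m = 0.69455 mm
difference = 2.3431 − 0.69455 = 1.64855 mm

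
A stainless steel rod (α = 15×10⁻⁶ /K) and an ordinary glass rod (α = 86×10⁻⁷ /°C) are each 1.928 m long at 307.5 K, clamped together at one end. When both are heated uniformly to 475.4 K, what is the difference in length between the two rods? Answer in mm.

2.07 mm

ΔT = 167.9 K
stainless steel: ΔL = 15×10⁻⁶ × 1.928 m × 167.9 = 4.8557×10⁻³ m = 4.8557 mm
ordinary glass: ΔL = 86×10⁻⁷ × 1.928 m × 167.9 = 2.7839×10⁻³ m = 2.7839 mm
difference = 4.8557 − 2.7839 = 2.0718 mm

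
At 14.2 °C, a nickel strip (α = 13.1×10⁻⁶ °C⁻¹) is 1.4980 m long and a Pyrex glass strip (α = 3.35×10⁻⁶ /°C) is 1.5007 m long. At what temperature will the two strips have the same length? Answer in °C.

L₁(1 + α₁ΔT) = L₂(1 + α₂ΔT) ⇒ ΔT = (L₂ − L₁)/(α₁L₁ − α₂L₂)
L₂ − L₁ = 1.5007 − 1.4980 = 2.70×10⁻³ m
α₁L₁ − α₂L₂ = 13.1×10⁻⁶×1.4980 − 3.35×10⁻⁶×1.5007 = 1.4596455×10⁻⁵ m/K
ΔT = 2.70×10⁻³ / 1.4596455×10⁻⁵ = 184.976 K
T = 14.2 + 184.976 = 199.176 °C

T = 199.2 °C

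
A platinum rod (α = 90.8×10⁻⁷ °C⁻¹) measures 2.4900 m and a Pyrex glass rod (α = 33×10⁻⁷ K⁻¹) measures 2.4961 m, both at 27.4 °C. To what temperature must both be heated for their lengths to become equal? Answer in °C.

T = 451.8 °C

Equal length when α₁L₁ΔT − α₂L₂ΔT = L₂ − L₁ = 6.10×10⁻³ m
α₁L₁ = 2.26092×10⁻⁵, α₂L₂ = 8.23713×10⁻⁶ → Δ(αL) = 1.437207×10⁻⁵ m/K
ΔT = 6.10×10⁻³ / 1.437207×10⁻⁵ = 424.434 K, so T = 27.4 + 424.434 = 451.834 °C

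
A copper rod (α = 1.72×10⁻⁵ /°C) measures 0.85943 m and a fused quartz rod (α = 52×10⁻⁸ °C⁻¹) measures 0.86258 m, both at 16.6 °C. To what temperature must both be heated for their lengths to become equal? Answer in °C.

Equal length when α₁L₁ΔT − α₂L₂ΔT = L₂ − L₁ = 3.15×10⁻³ m
α₁L₁ = 1.4782196×10⁻⁵, α₂L₂ = 4.485416×10⁻⁷ → Δ(αL) = 1.43336544×10⁻⁵ m/K
ΔT = 3.15×10⁻³ / 1.43336544×10⁻⁵ = 219.763 K, so T = 16.6 + 219.763 = 236.363 °C

T = 236.4 °C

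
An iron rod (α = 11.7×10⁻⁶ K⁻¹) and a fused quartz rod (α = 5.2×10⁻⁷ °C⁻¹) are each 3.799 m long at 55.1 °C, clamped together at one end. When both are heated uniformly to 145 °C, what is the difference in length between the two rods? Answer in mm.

ΔT = 89.9 K
iron: ΔL = 11.7×10⁻⁶ × 3.799 m × 89.9 = 3.9959×10⁻³ m = 3.9959 mm
fused quartz: ΔL = 5.2×10⁻⁷ × 3.799 m × 89.9 = 1.7760×10⁻⁴ m = 0.17760 mm
difference = 3.9959 − 0.17760 = 3.8183 mm

3.82 mm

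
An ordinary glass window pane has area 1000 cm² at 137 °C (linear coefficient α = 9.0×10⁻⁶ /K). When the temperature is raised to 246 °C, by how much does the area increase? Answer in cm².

Area coefficient ≈ 2α; |ΔT| = 109 K
ΔA = 2αA₀ΔT = 2(9.0×10⁻⁶)(1000)(109) = 1.96 cm²

ΔA = 1.96 cm²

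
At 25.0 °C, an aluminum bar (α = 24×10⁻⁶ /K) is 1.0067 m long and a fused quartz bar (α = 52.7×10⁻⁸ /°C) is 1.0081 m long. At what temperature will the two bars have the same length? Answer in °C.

L₁(1 + α₁ΔT) = L₂(1 + α₂ΔT) ⇒ ΔT = (L₂ − L₁)/(α₁L₁ − α₂L₂)
L₂ − L₁ = 1.0081 − 1.0067 = 1.40×10⁻³ m
α₁L₁ − α₂L₂ = 24×10⁻⁶×1.0067 − 52.7×10⁻⁸×1.0081 = 2.36295313×10⁻⁵ m/K
ΔT = 1.40×10⁻³ / 2.36295313×10⁻⁵ = 59.2479 K
T = 25.0 + 59.2479 = 84.2479 °C

T = 84.25 °C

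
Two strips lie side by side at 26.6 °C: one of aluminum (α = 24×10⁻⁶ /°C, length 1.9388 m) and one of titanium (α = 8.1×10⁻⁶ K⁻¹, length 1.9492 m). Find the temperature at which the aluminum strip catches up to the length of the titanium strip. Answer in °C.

Equal length when α₁L₁ΔT − α₂L₂ΔT = L₂ − L₁ = 1.04×10⁻² m
α₁L₁ = 4.65312×10⁻⁵, α₂L₂ = 1.578852×10⁻⁵ → Δ(αL) = 3.074268×10⁻⁵ m/K
ΔT = 1.04×10⁻² / 3.074268×10⁻⁵ = 338.292 K, so T = 26.6 + 338.292 = 364.892 °C

T = 364.9 °C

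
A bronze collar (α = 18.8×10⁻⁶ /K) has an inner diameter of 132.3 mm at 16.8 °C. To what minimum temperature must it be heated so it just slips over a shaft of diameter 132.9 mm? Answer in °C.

T = 258 °C

Required Δd = 132.9 − 132.3 = 0.6 mm
Δd = αd₀ΔT ⇒ ΔT = Δd/(αd₀) = 0.6 / (18.8×10⁻⁶ × 132.3) = 241.23 K
T_min = 16.8 + 241.23 = 258.03 °C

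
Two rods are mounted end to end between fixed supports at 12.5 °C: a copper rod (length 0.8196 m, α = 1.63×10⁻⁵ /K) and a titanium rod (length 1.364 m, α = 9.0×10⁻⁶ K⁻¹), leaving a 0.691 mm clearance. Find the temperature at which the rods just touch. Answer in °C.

T = 39.5 °C

α₁L₁ = 1.335948×10⁻⁵ m/K, α₂L₂ = 1.2276×10⁻⁵ m/K → total 2.563548×10⁻⁵ m/K
ΔT = g/(α₁L₁+α₂L₂) = 6.91×10⁻⁴ / 2.563548×10⁻⁵ = 26.955 K
T = 12.5 + 26.955 = 39.455 °C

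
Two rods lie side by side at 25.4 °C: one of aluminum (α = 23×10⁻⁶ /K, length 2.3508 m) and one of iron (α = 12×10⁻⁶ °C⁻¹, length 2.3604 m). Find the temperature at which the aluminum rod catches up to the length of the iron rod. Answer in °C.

L₁(1 + α₁ΔT) = L₂(1 + α₂ΔT) ⇒ ΔT = (L₂ − L₁)/(α₁L₁ − α₂L₂)
L₂ − L₁ = 2.3604 − 2.3508 = 9.60×10⁻³ m
α₁L₁ − α₂L₂ = 23×10⁻⁶×2.3508 − 12×10⁻⁶×2.3604 = 2.57436×10⁻⁵ m/K
ΔT = 9.60×10⁻³ / 2.57436×10⁻⁵ = 372.908 K
T = 25.4 + 372.908 = 398.308 °C

T = 398.3 °C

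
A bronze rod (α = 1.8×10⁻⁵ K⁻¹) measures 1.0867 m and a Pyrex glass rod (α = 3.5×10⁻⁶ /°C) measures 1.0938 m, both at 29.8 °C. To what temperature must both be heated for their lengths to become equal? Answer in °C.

Equal length when α₁L₁ΔT − α₂L₂ΔT = L₂ − L₁ = 7.10×10⁻³ m
α₁L₁ = 1.95606×10⁻⁵, α₂L₂ = 3.8283×10⁻⁶ → Δ(αL) = 1.57323×10⁻⁵ m/K
ΔT = 7.10×10⁻³ / 1.57323×10⁻⁵ = 451.301 K, so T = 29.8 + 451.301 = 481.101 °C

T = 481.1 °C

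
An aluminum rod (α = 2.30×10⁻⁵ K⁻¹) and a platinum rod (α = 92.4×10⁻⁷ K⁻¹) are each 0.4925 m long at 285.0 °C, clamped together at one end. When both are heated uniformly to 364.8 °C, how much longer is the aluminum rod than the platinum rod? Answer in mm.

ΔT = 79.8 K
aluminum: ΔL = 2.30×10⁻⁵ × 0.4925 m × 79.8 = 9.0393×10⁻⁴ m = 0.90393 mm
platinum: ΔL = 92.4×10⁻⁷ × 0.4925 m × 79.8 = 3.6315×10⁻⁴ m = 0.36315 mm
difference = 0.90393 − 0.36315 = 0.54078 mm

0.541 mm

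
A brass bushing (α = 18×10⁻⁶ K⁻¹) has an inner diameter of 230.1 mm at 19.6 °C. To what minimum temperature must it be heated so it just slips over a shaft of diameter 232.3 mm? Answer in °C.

T = 551 °C

Required Δd = 232.3 − 230.1 = 2.2 mm
Δd = αd₀ΔT ⇒ ΔT = Δd/(αd₀) = 2.2 / (18×10⁻⁶ × 230.1) = 531.17 K
T_min = 19.6 + 531.17 = 550.77 °C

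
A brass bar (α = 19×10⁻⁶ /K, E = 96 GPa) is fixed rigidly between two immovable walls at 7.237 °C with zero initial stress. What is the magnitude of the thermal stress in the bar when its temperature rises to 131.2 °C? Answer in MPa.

σ = 226 MPa

Fully constrained: the free strain ε = αΔT is blocked, so σ = Eε = EαΔT.
|ΔT| = 123.963 K
σ = 96.0×10⁹ × 19×10⁻⁶ × 123.963 = 2.26×10⁸ Pa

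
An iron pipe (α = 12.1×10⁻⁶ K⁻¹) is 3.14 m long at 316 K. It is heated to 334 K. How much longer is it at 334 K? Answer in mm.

|ΔT| = |334 − 316| = 18 K
ΔL = αL₀ΔT = (12.1×10⁻⁶)(3.14)(18) = 6.84×10⁻⁴ m

ΔL = 0.684 mm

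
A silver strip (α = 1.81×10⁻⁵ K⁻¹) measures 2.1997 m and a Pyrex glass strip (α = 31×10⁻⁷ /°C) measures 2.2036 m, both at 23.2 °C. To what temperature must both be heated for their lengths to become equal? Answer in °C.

T = 141.4 °C

L₁(1 + α₁ΔT) = L₂(1 + α₂ΔT) ⇒ ΔT = (L₂ − L₁)/(α₁L₁ − α₂L₂)
L₂ − L₁ = 2.2036 − 2.1997 = 3.90×10⁻³ m
α₁L₁ − α₂L₂ = 1.81×10⁻⁵×2.1997 − 31×10⁻⁷×2.2036 = 3.298341×10⁻⁵ m/K
ΔT = 3.90×10⁻³ / 3.298341×10⁻⁵ = 118.241 K
T = 23.2 + 118.241 = 141.441 °C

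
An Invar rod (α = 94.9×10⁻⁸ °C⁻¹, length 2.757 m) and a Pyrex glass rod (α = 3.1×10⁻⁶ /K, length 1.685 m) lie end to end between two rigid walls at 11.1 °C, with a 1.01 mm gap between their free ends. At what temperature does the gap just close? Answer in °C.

Gap closes when ΔL₁ + ΔL₂ = 1.01 mm = 1.01×10⁻³ m
(α₁L₁ + α₂L₂)ΔT = g
α₁L₁ + α₂L₂ = 94.9×10⁻⁸×2.757 + 3.1×10⁻⁶×1.685 = 7.839893×10⁻⁶ m/K
ΔT = 1.01×10⁻³ / 7.839893×10⁻⁶ = 128.83 K
T = 11.1 + 128.83 = 139.93 °C

T = 140 °C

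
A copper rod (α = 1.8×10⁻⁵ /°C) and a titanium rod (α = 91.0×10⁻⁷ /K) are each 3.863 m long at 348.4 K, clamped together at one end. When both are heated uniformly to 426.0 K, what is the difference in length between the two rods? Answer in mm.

2.67 mm

ΔT = 77.6 K
copper: ΔL = 1.8×10⁻⁵ × 3.863 m × 77.6 = 5.3958×10⁻³ m = 5.3958 mm
titanium: ΔL = 91.0×10⁻⁷ × 3.863 m × 77.6 = 2.7279×10⁻³ m = 2.7279 mm
difference = 5.3958 − 2.7279 = 2.6679 mm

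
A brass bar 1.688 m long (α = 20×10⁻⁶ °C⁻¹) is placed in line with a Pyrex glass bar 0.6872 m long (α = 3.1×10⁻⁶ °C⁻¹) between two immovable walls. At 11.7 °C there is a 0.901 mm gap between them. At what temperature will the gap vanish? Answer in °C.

T = 36.8 °C

α₁L₁ = 3.376×10⁻⁵ m/K, α₂L₂ = 2.13032×10⁻⁶ m/K → total 3.589032×10⁻⁵ m/K
ΔT = g/(α₁L₁+α₂L₂) = 9.01×10⁻⁴ / 3.589032×10⁻⁵ = 25.104 K
T = 11.7 + 25.104 = 36.804 °C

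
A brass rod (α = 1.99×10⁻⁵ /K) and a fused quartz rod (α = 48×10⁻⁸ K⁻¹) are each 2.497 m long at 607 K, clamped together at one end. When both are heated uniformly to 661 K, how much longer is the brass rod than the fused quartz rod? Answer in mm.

ΔT = 54 K
brass: ΔL = 1.99×10⁻⁵ × 2.497 m × 54 = 2.6833×10⁻³ m = 2.6833 mm
fused quartz: ΔL = 48×10⁻⁸ × 2.497 m × 54 = 6.4722×10⁻⁵ m = 0.064722 mm
difference = 2.6833 − 0.064722 = 2.618578 mm

2.62 mm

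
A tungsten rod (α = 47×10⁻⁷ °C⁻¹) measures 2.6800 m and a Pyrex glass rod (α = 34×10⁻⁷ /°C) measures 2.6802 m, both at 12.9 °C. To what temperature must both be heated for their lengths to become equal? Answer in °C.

L₁(1 + α₁ΔT) = L₂(1 + α₂ΔT) ⇒ ΔT = (L₂ − L₁)/(α₁L₁ − α₂L₂)
L₂ − L₁ = 2.6802 − 2.6800 = 2.00×10⁻⁴ m
α₁L₁ − α₂L₂ = 47×10⁻⁷×2.6800 − 34×10⁻⁷×2.6802 = 3.48332×10⁻⁶ m/K
ΔT = 2.00×10⁻⁴ / 3.48332×10⁻⁶ = 57.4165 K
T = 12.9 + 57.4165 = 70.3165 °C

T = 70.32 °C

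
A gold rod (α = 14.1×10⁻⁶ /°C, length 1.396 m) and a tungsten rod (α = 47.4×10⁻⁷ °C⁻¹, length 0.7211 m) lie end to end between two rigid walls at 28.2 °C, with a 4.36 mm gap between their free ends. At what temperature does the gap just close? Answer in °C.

α₁L₁ = 1.96836×10⁻⁵ m/K, α₂L₂ = 3.418014×10⁻⁶ m/K → total 2.3101614×10⁻⁵ m/K
ΔT = g/(α₁L₁+α₂L₂) = 4.36×10⁻³ / 2.3101614×10⁻⁵ = 188.73 K
T = 28.2 + 188.73 = 216.93 °C

T = 217 °C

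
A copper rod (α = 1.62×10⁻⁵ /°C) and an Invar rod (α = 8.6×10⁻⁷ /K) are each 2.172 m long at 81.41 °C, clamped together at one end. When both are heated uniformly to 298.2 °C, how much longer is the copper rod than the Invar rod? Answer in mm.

7.22 mm

ΔT = 216.79 K
copper: ΔL = 1.62×10⁻⁵ × 2.172 m × 216.79 = 7.6281×10⁻³ m = 7.6281 mm
Invar: ΔL = 8.6×10⁻⁷ × 2.172 m × 216.79 = 4.0495×10⁻⁴ m = 0.40495 mm
difference = 7.6281 − 0.40495 = 7.22315 mm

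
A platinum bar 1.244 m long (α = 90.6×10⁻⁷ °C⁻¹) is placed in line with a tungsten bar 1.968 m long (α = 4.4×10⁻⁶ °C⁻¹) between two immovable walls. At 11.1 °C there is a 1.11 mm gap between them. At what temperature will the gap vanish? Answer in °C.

Gap closes when ΔL₁ + ΔL₂ = 1.11 mm = 1.11×10⁻³ m
(α₁L₁ + α₂L₂)ΔT = g
α₁L₁ + α₂L₂ = 90.6×10⁻⁷×1.244 + 4.4×10⁻⁶×1.968 = 1.992984×10⁻⁵ m/K
ΔT = 1.11×10⁻³ / 1.992984×10⁻⁵ = 55.695 K
T = 11.1 + 55.695 = 66.795 °C

T = 66.8 °C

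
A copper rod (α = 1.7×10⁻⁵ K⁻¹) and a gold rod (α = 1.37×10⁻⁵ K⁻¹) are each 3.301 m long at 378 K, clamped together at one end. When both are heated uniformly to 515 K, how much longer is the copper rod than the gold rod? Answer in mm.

1.49 mm

ΔT = 137 K
copper: ΔL = 1.7×10⁻⁵ × 3.301 m × 137 = 7.6880×10⁻³ m = 7.6880 mm
gold: ΔL = 1.37×10⁻⁵ × 3.301 m × 137 = 6.1956×10⁻³ m = 6.1956 mm
difference = 7.6880 − 6.1956 = 1.4924 mm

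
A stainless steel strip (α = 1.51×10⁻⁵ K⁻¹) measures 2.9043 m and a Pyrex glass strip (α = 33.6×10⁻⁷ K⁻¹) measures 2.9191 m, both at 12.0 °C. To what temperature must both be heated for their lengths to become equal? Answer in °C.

L₁(1 + α₁ΔT) = L₂(1 + α₂ΔT) ⇒ ΔT = (L₂ − L₁)/(α₁L₁ − α₂L₂)
L₂ − L₁ = 2.9191 − 2.9043 = 1.48×10⁻² m
α₁L₁ − α₂L₂ = 1.51×10⁻⁵×2.9043 − 33.6×10⁻⁷×2.9191 = 3.4046754×10⁻⁵ m/K
ΔT = 1.48×10⁻² / 3.4046754×10⁻⁵ = 434.696 K
T = 12.0 + 434.696 = 446.696 °C

T = 446.7 °C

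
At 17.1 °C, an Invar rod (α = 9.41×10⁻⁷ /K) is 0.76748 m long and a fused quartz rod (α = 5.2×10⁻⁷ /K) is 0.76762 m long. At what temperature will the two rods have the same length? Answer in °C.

L₁(1 + α₁ΔT) = L₂(1 + α₂ΔT) ⇒ ΔT = (L₂ − L₁)/(α₁L₁ − α₂L₂)
L₂ − L₁ = 0.76762 − 0.76748 = 1.40×10⁻⁴ m
α₁L₁ − α₂L₂ = 9.41×10⁻⁷×0.76748 − 5.2×10⁻⁷×0.76762 = 3.2303628×10⁻⁷ m/K
ΔT = 1.40×10⁻⁴ / 3.2303628×10⁻⁷ = 433.388 K
T = 17.1 + 433.388 = 450.488 °C

T = 450.5 °C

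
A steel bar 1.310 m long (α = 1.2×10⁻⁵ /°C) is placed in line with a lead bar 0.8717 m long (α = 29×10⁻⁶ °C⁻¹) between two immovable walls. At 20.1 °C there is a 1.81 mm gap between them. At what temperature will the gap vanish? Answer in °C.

α₁L₁ = 1.572×10⁻⁵ m/K, α₂L₂ = 2.52793×10⁻⁵ m/K → total 4.09993×10⁻⁵ m/K
ΔT = g/(α₁L₁+α₂L₂) = 1.81×10⁻³ / 4.09993×10⁻⁵ = 44.147 K
T = 20.1 + 44.147 = 64.247 °C

T = 64.2 °C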